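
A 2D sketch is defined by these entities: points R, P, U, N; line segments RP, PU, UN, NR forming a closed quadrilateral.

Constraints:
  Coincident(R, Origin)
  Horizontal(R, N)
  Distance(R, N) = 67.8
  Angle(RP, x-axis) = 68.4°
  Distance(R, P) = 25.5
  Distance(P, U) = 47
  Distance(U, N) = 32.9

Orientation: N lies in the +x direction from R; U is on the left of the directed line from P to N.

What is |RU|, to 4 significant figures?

63.73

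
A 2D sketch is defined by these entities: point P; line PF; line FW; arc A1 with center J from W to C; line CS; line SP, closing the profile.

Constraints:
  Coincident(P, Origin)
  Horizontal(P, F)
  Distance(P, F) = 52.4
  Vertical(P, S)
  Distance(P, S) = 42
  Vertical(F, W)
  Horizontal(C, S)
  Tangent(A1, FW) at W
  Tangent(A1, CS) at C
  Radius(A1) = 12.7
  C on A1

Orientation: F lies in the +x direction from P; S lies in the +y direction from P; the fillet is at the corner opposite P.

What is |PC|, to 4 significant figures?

57.79

P is at the origin; P and F share the same y with |PF| = 52.4 and F on the +x side, so F = (52.40, 0.000). PS is vertical with |PS| = 42.0 and S on the +y side, so S = (0.000, 42.00). The virtual corner opposite P is at (52.40, 42.00). The tangent condition forces JW to be normal to FW and tangency of A1 to CS means the radius JC is perpendicular to CS, with radius 12.7, so the center J sits 12.7 in from both sides at J = (39.70, 29.30). That places the tangent points at W = (52.40, 29.30) on FW and C = (39.70, 42.00) on CS. Then |PC| = |C − P| = 57.79.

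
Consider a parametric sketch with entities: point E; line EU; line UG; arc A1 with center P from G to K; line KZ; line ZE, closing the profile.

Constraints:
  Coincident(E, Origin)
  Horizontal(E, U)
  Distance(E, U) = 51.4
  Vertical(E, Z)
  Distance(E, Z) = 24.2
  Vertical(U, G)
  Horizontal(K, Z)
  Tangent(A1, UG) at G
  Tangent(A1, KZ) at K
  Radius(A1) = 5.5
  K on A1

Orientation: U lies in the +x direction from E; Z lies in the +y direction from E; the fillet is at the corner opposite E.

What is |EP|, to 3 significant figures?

49.6

E is at the origin; E and U share the same y with |EU| = 51.4 and U on the +x side, so U = (51.4, 0.00). EZ is vertical with |EZ| = 24.2 and Z on the +y side, so Z = (0.00, 24.2). The virtual corner opposite E is at (51.4, 24.2). Tangency of A1 to UG means the radius PG is perpendicular to UG and the tangent condition forces PK to be normal to KZ, with radius 5.5, so the center P sits 5.5 in from both sides at P = (45.9, 18.7). Then |EP| = |P − E| = 49.6.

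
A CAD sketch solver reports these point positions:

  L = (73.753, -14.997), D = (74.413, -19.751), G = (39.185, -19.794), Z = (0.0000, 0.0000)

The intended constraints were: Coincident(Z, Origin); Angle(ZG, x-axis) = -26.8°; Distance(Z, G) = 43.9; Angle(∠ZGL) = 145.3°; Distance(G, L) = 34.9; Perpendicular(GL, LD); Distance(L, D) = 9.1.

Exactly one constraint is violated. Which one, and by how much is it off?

Distance(L, D) = 9.1 — off by 4.30.

Z = (0.00, 0.00) ✓; ZG at -26.80° ✓; |ZG| = 43.90 ✓; ∠ZGL = 145.3° ✓; |GL| = 34.90 ✓; ∠(GL, LD) = 90.00° ✓; |LD| = 4.800 ✗.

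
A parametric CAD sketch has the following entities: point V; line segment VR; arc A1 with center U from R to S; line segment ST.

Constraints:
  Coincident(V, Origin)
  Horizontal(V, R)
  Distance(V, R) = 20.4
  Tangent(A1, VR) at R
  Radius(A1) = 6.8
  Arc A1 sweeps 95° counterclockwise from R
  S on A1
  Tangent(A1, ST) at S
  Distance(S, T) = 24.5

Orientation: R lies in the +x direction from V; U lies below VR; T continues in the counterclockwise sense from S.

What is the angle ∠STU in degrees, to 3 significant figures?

15.5°

V is at the origin; V and R share the same y with |VR| = 20.4 and R on the +x side, so R = (20.4, 0.00). Tangency of A1 to VR means the radius UR is perpendicular to VR, so U = R + (0, -6.8) = (20.4, -6.80). On A1, R sits at bearing 90° from U; a 95° counterclockwise sweep puts S at bearing 185°, so S = U + 6.8·(cos 185°, sin 185°) = (13.6, -7.39). Tangency of A1 to ST means the radius US is perpendicular to ST, so ST runs along (−sin 185°, cos 185°); with |ST| = 24.5, T = (15.8, -31.8). Then cos ∠STU = TS·TU / (|TS||TU|), giving 15.5°.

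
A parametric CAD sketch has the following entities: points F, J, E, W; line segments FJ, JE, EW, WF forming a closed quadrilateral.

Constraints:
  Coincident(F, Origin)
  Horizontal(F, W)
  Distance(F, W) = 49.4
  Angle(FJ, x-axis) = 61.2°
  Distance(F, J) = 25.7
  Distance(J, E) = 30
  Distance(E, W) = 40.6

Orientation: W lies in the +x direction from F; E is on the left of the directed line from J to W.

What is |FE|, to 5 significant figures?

54.025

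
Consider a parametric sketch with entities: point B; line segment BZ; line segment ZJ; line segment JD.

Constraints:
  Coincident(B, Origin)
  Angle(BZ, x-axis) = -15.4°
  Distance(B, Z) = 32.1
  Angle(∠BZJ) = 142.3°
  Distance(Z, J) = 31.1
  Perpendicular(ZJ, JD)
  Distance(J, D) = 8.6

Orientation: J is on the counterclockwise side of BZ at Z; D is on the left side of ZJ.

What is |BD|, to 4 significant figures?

57.56

B is at the origin; BZ runs at -15.4° with length 32.1, so Z = 32.1·(cos -15.4°, sin -15.4°) = (30.95, -8.524). ∠BZJ = 142.3°, so ZJ runs at -15.4° + (180° − 142.3°) = 22.30° from the x-axis; with |ZJ| = 31.1, J = Z + 31.1·(cos 22.30°, sin 22.30°) = (59.72, 3.277). ZJ ⟂ JD; with |JD| = 8.6 on the left of ZJ, D = J + 8.6·(-0.3795, 0.9252) = (56.46, 11.23). Then |BD| = |D − B| = 57.56.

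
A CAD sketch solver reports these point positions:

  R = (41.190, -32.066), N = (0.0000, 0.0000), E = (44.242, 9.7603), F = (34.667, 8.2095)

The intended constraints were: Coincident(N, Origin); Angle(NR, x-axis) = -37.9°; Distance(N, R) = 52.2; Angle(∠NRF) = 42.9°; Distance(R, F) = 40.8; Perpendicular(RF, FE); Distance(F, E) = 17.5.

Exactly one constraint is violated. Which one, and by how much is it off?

Distance(F, E) = 17.5 — off by 7.80.

N = (0.00, 0.00) ✓; NR at -37.90° ✓; |NR| = 52.20 ✓; ∠NRF = 42.90° ✓; |RF| = 40.80 ✓; ∠(RF, FE) = 90.00° ✓; |FE| = 9.700 ✗.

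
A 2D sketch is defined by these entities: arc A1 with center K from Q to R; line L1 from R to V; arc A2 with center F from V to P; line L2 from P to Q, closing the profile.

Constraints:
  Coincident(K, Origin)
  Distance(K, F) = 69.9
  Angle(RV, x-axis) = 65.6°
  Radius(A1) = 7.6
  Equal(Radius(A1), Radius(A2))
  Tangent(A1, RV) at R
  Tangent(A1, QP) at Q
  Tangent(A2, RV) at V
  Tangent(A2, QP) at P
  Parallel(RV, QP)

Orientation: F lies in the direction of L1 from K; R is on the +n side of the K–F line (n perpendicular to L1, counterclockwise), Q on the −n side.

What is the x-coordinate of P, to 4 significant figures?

35.80

The slot axis is L1's direction at 65.6°, so u = (cos 65.6°, sin 65.6°) = (0.4131, 0.9107) and n = (−sin 65.6°, cos 65.6°) = (-0.9107, 0.4131). K is at the origin and F lies 69.9 along u from K, so F = 69.9·u = (28.88, 63.66). Tangency of A1 to both parallel lines with radius 7.6 puts R and Q at K ± 7.6·n: R = (-6.921, 3.140), Q = (6.921, -3.140). Equal radii place V and P the same way about F: V = F + 7.6·n = (21.95, 66.80), P = F − 7.6·n = (35.80, 60.52). So P.x = 35.80.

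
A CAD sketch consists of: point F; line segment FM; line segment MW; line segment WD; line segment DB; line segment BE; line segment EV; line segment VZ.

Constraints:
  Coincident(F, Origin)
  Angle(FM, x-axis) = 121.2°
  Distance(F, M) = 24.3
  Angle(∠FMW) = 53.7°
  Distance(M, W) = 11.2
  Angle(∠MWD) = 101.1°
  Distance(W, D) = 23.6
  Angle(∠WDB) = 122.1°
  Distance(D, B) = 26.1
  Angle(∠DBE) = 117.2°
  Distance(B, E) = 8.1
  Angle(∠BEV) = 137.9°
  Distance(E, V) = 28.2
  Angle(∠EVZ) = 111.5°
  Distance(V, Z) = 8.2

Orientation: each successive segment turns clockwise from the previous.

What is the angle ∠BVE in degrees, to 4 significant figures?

9.020°

∠DBE = 117.2° gives BE at 155.3° from the x-axis; with |BE| = 8.1, E = (-26.86, -16.40). ∠BEV = 137.9° gives EV at 113.2° from the x-axis; with |EV| = 28.2, V = (-37.97, 9.519). Then cos ∠BVE = VB·VE / (|VB||VE|), giving 9.020°.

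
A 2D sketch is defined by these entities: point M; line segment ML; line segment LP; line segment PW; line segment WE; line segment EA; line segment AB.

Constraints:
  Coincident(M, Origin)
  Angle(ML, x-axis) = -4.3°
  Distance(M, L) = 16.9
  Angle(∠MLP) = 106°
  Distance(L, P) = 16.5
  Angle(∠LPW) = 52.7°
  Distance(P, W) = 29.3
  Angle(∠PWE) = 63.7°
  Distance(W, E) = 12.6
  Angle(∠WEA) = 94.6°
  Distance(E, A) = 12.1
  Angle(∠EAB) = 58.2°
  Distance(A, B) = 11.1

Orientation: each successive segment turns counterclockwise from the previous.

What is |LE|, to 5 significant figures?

13.840

M is at the origin; ML runs at -4.3° with length 16.9, so L = (16.852, -1.2671). ∠MLP = 106.0° gives LP at 69.700° from the x-axis; with |LP| = 16.5, P = (22.577, 14.208). ∠LPW = 52.7° gives PW at -163.00° from the x-axis; with |PW| = 29.3, W = (-5.4429, 5.6415). ∠PWE = 63.7° gives WE at -46.700° from the x-axis; with |WE| = 12.6, E = (3.1984, -3.5284). Then |LE| = |E − L| = 13.840.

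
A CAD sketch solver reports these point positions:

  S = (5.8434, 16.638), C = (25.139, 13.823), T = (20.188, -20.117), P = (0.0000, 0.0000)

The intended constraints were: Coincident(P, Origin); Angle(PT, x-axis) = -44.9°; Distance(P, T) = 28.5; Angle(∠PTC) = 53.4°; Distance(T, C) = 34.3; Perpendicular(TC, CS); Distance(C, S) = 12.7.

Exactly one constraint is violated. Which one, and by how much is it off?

Distance(C, S) = 12.7 — off by 6.80.

P = (0.00, 0.00) ✓; PT at -44.90° ✓; |PT| = 28.50 ✓; ∠PTC = 53.40° ✓; |TC| = 34.30 ✓; ∠(TC, CS) = 90.00° ✓; |CS| = 19.50 ✗.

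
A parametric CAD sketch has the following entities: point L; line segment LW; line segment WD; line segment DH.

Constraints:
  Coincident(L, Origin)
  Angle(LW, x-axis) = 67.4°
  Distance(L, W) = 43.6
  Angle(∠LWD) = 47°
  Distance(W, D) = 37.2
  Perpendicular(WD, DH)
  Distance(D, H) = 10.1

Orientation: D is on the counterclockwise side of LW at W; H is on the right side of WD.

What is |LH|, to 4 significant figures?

42.65

∠LWD = 47.0°, so WD runs at 67.4° + (180° − 47.0°) = 200.4° from the x-axis; with |WD| = 37.2, D = W + 37.2·(cos 200.4°, sin 200.4°) = (-18.11, 27.29). The perpendicularity gives DH at right angles to WD; with |DH| = 10.1 on the right of WD, H = D + 10.1·(-0.3486, 0.9373) = (-21.63, 36.75). Then |LH| = |H − L| = 42.65.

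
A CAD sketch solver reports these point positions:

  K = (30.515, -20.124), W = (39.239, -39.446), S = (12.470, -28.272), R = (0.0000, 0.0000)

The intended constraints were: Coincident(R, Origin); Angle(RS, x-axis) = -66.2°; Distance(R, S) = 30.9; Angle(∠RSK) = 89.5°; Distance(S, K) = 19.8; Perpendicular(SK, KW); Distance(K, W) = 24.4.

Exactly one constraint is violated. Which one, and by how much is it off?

Distance(K, W) = 24.4 — off by 3.20.

R = (0.00, 0.00) ✓; RS at -66.20° ✓; |RS| = 30.90 ✓; ∠RSK = 89.50° ✓; |SK| = 19.80 ✓; ∠(SK, KW) = 90.00° ✓; |KW| = 21.20 ✗.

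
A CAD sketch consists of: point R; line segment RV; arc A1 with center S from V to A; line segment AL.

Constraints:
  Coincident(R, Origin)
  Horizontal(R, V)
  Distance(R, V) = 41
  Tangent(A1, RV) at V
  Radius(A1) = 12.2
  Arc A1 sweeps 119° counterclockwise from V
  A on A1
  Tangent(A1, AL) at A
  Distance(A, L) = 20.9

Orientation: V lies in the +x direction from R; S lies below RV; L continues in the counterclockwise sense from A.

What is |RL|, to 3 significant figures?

54.4

On A1, V sits at bearing 90° from S; a 119° counterclockwise sweep puts A at bearing 209°, so A = S + 12.2·(cos 209°, sin 209°) = (30.3, -18.1). Since A1 is tangent to AL there, SA ⟂ AL, so AL runs along (−sin 209°, cos 209°); with |AL| = 20.9, L = (40.5, -36.4). Then |RL| = |L − R| = 54.4.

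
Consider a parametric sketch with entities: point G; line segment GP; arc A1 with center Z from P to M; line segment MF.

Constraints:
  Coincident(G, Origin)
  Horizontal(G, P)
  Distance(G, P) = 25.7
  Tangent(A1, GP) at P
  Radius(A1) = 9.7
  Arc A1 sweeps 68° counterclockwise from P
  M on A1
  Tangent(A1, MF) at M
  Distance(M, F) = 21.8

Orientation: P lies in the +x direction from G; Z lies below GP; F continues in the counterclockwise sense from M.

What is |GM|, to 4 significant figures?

17.77

The tangent condition forces ZP to be normal to GP, so Z = P + (0, -9.7) = (25.70, -9.700). On A1, P sits at bearing 90° from Z; a 68° counterclockwise sweep puts M at bearing 158°, so M = Z + 9.7·(cos 158°, sin 158°) = (16.71, -6.066). Then |GM| = |M − G| = 17.77.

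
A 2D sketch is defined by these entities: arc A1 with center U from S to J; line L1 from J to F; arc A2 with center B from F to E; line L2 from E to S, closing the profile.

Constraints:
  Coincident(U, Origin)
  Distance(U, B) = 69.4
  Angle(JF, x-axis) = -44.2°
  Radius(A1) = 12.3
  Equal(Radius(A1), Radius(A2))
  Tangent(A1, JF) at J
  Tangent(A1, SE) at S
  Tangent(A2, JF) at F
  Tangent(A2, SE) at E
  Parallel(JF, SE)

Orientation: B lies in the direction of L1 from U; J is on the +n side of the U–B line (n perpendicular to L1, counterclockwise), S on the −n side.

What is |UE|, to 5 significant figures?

70.482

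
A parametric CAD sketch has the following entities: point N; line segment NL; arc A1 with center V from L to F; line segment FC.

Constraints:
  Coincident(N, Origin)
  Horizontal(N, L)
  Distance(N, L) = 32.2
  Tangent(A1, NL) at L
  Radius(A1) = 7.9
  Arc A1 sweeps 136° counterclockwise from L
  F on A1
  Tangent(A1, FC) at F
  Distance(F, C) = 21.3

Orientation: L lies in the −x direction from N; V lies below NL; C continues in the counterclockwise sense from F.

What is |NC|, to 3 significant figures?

36.1

N is at the origin; NL is horizontal with |NL| = 32.2 and L on the −x side, so L = (-32.2, 0.00). The tangent condition forces VL to be normal to NL, so V = L + (0, -7.9) = (-32.2, -7.90). On A1, L sits at bearing 90° from V; a 136° counterclockwise sweep puts F at bearing 226°, so F = V + 7.9·(cos 226°, sin 226°) = (-37.7, -13.6). Tangency of A1 to FC means the radius VF is perpendicular to FC, so FC runs along (−sin 226°, cos 226°); with |FC| = 21.3, C = (-22.4, -28.4). Then |NC| = |C − N| = 36.1.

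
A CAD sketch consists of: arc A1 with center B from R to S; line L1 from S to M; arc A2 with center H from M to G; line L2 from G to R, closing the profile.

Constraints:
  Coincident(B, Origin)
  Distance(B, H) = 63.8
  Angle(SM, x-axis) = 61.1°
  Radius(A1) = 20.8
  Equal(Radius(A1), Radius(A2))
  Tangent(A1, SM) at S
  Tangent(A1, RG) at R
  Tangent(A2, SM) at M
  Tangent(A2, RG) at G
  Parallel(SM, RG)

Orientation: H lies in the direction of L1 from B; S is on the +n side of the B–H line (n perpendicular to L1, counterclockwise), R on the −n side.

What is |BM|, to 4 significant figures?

67.10

The slot axis is L1's direction at 61.1°, so u = (cos 61.1°, sin 61.1°) = (0.4833, 0.8755) and n = (−sin 61.1°, cos 61.1°) = (-0.8755, 0.4833). B is at the origin and H lies 63.8 along u from B, so H = 63.8·u = (30.83, 55.85). Tangency of A1 to both parallel lines with radius 20.8 puts S and R at B ± 20.8·n: S = (-18.21, 10.05), R = (18.21, -10.05). Equal radii place M and G the same way about H: M = H + 20.8·n = (12.62, 65.91), G = H − 20.8·n = (49.04, 45.80). Then |BM| = |M − B| = 67.10.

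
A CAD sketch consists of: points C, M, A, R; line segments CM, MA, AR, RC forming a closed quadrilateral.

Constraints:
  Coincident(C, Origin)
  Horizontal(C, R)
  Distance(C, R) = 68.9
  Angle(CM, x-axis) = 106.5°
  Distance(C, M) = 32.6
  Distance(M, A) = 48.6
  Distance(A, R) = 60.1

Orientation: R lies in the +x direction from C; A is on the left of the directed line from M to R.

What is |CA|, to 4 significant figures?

61.38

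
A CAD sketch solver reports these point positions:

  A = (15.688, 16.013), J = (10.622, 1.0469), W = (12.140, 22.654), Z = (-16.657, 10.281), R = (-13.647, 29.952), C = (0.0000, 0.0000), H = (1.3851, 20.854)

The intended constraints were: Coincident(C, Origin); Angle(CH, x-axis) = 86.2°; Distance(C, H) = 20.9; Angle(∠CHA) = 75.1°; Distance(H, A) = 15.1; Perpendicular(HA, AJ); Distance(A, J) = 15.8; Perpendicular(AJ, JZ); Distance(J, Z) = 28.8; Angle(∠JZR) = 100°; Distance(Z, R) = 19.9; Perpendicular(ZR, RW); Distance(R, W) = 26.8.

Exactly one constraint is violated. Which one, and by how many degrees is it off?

Perpendicular(ZR, RW) — off by 7.10°.

C = (0.00, 0.00) ✓; CH at 86.20° ✓; |CH| = 20.90 ✓; ∠CHA = 75.10° ✓; |HA| = 15.10 ✓; ∠(HA, AJ) = 90.00° ✓; |AJ| = 15.80 ✓; ∠(AJ, JZ) = 90.00° ✓; |JZ| = 28.80 ✓; ∠JZR = 100.0° ✓; |ZR| = 19.90 ✓; ∠(ZR, RW) = 97.10° ✗; |RW| = 26.80 ✓.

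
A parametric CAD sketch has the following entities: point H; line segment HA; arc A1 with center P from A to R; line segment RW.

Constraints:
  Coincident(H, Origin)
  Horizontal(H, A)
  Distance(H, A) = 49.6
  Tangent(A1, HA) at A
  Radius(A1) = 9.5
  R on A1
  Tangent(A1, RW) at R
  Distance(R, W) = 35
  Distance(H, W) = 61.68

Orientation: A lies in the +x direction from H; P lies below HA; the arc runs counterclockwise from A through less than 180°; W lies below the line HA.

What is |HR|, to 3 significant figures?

41.4

H is at the origin; HA is horizontal with |HA| = 49.6 and A on the +x side, so A = (49.6, 0.00). A1 meets HA tangentially, so PA is at right angles to HA, so P = A + (0, -9.5) = (49.6, -9.50). Since PR ⟂ RW (tangency), |PW| = √(9.5² + 35.0²) = 36.3 regardless of where R sits on A1. So W lies on both circle(H, 61.68) and circle(P, 36.3); the below-HA intersection is W = (42.2, -45.0). R is the foot of the tangent from W: R = (40.1, -10.1).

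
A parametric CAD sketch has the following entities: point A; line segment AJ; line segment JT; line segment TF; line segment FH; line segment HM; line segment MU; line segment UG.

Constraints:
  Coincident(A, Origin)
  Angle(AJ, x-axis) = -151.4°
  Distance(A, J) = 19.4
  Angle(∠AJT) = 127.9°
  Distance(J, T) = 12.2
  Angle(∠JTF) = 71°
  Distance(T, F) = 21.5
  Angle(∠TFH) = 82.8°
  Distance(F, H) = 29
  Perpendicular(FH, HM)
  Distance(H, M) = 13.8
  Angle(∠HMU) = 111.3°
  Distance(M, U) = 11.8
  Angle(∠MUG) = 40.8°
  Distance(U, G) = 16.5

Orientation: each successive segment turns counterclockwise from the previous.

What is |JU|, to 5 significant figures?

4.8622

A is at the origin; AJ runs at -151.4° with length 19.4, so J = (-17.033, -9.2866). ∠AJT = 127.9° gives JT at -99.300° from the x-axis; with |JT| = 12.2, T = (-19.004, -21.326). ∠JTF = 71.0° gives TF at 9.7000° from the x-axis; with |TF| = 21.5, F = (2.1882, -17.704). ∠TFH = 82.8° gives FH at 106.90° from the x-axis; with |FH| = 29.0, H = (-6.2422, 10.044). The perpendicularity gives HM at right angles to FH, so HM runs at -163.10°; with |HM| = 13.8, M = (-19.446, 6.0322). ∠HMU = 111.3° gives MU at -94.400° from the x-axis; with |MU| = 11.8, U = (-20.351, -5.7331). Then |JU| = |U − J| = 4.8622.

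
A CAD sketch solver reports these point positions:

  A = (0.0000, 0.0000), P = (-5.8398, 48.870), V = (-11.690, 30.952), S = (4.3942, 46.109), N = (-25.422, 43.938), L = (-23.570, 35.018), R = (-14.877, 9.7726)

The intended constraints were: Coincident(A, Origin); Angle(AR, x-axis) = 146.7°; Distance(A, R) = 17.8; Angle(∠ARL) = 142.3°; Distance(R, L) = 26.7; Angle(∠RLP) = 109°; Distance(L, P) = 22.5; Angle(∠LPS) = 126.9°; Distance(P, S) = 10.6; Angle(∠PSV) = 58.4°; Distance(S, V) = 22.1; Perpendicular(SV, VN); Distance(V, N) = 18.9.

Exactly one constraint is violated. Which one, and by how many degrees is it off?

Perpendicular(SV, VN) — off by 3.30°.

A = (0.00, 0.00) ✓; AR at 146.7° ✓; |AR| = 17.80 ✓; ∠ARL = 142.3° ✓; |RL| = 26.70 ✓; ∠RLP = 109.0° ✓; |LP| = 22.50 ✓; ∠LPS = 126.9° ✓; |PS| = 10.60 ✓; ∠PSV = 58.40° ✓; |SV| = 22.10 ✓; ∠(SV, VN) = 86.70° ✗; |VN| = 18.90 ✓.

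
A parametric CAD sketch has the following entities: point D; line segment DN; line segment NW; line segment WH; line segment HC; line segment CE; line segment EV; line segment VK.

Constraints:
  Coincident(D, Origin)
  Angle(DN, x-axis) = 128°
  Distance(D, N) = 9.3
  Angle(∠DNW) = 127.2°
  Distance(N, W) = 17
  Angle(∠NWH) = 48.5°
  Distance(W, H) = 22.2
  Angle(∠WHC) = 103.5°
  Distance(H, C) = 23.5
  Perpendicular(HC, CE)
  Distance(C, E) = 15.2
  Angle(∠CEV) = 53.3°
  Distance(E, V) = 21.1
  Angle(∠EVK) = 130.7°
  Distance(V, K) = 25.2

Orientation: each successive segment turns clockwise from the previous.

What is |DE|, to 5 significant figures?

16.266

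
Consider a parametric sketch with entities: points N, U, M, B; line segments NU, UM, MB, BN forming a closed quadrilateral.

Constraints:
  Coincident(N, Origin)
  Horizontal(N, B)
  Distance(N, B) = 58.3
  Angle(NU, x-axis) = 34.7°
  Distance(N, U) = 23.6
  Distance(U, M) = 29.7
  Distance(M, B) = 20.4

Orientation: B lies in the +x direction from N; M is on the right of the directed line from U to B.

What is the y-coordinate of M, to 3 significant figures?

-8.29

N is at the origin; NB is horizontal with |NB| = 58.3 and B in +x, so B = (58.3, 0). NU runs at 34.7° with |NU| = 23.6, so U = (19.4, 13.4). M is determined by |UM| = 29.7 and |MB| = 20.4 together: it lies at the intersection of circle(U, 29.7) and circle(B, 20.4). With |UB| = 41.2, the foot of the radical line on UB is 26.2 from U and the perpendicular offset is √(29.7² − 26.2²) = 13.9. Taking the right-of-UB solution: M = (39.7, -8.29).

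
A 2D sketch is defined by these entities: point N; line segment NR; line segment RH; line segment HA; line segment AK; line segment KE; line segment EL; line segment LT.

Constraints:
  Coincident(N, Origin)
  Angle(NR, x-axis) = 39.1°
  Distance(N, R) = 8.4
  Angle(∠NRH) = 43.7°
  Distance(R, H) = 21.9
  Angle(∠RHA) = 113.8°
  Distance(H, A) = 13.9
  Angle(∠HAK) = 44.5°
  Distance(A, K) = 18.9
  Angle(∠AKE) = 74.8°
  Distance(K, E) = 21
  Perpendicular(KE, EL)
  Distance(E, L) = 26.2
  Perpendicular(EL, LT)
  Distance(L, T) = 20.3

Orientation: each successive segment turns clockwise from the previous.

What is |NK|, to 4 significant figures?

3.876

N is at the origin; NR runs at 39.1° with length 8.4, so R = (6.519, 5.298). ∠NRH = 43.7° gives RH at -97.20° from the x-axis; with |RH| = 21.9, H = (3.774, -16.43). ∠RHA = 113.8° gives HA at -163.4° from the x-axis; with |HA| = 13.9, A = (-9.547, -20.40). ∠HAK = 44.5° gives AK at 61.10° from the x-axis; with |AK| = 18.9, K = (-0.4127, -3.854). Then |NK| = |K − N| = 3.876.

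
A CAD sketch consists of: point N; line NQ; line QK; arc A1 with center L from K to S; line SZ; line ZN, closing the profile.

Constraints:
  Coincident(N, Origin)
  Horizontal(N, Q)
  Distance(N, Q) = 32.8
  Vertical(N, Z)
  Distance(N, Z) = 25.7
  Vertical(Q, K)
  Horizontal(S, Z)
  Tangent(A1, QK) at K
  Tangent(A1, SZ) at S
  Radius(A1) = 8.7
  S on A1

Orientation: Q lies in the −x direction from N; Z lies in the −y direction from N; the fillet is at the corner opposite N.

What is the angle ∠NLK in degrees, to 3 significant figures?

145°

The virtual corner opposite N is at (-32.8, -25.7). Tangency of A1 to QK means the radius LK is perpendicular to QK and A1 meets SZ tangentially, so LS is at right angles to SZ, with radius 8.7, so the center L sits 8.7 in from both sides at L = (-24.1, -17.0). That places the tangent points at K = (-32.8, -17.0) on QK and S = (-24.1, -25.7) on SZ. Then cos ∠NLK = LN·LK / (|LN||LK|), giving 145°.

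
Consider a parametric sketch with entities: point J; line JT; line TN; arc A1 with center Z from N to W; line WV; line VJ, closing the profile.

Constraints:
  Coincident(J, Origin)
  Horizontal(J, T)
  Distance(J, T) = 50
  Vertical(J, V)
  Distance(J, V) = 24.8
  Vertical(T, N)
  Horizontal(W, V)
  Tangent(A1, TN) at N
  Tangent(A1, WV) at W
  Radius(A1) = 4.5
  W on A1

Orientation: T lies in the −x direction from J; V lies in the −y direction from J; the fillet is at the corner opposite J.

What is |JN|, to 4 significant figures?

53.96

J is at the origin; JT is horizontal with |JT| = 50.0 and T on the −x side, so T = (-50.00, 0.000). JV is vertical with |JV| = 24.8 and V on the −y side, so V = (0.000, -24.80). The virtual corner opposite J is at (-50.00, -24.80). The tangent condition forces ZN to be normal to TN and tangency of A1 to WV means the radius ZW is perpendicular to WV, with radius 4.5, so the center Z sits 4.5 in from both sides at Z = (-45.50, -20.30). That places the tangent points at N = (-50.00, -20.30) on TN and W = (-45.50, -24.80) on WV. Then |JN| = |N − J| = 53.96.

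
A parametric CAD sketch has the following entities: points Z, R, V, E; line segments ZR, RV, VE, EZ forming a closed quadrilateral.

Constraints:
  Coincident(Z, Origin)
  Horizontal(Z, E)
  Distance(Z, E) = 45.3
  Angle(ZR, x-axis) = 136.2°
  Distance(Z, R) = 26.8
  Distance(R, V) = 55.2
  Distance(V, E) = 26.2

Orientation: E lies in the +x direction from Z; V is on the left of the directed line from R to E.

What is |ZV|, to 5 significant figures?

43.076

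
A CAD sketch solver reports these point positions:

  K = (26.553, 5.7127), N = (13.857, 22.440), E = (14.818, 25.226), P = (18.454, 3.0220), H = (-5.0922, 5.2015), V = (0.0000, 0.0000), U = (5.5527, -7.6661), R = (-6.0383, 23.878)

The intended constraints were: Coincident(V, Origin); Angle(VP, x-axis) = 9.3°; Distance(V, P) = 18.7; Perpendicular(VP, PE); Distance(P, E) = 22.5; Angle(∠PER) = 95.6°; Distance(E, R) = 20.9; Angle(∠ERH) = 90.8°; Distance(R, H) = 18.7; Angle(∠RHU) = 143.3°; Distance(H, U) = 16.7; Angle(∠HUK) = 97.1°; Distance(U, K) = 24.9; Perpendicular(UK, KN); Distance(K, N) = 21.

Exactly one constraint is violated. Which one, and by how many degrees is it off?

Perpendicular(UK, KN) — off by 4.70°.

V = (0.00, 0.00) ✓; VP at 9.300° ✓; |VP| = 18.70 ✓; ∠(VP, PE) = 90.00° ✓; |PE| = 22.50 ✓; ∠PER = 95.60° ✓; |ER| = 20.90 ✓; ∠ERH = 90.80° ✓; |RH| = 18.70 ✓; ∠RHU = 143.3° ✓; |HU| = 16.70 ✓; ∠HUK = 97.10° ✓; |UK| = 24.90 ✓; ∠(UK, KN) = 94.70° ✗; |KN| = 21.00 ✓.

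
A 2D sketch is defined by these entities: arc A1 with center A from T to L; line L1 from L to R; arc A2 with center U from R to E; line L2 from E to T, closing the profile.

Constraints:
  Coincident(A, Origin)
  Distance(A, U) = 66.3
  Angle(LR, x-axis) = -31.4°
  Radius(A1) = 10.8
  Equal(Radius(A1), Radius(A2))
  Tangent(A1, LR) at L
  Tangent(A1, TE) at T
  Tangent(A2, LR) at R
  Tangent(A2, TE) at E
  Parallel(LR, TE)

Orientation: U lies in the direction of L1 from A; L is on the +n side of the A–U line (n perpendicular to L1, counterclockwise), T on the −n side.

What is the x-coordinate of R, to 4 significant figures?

62.22

The slot axis is L1's direction at -31.4°, so u = (cos -31.4°, sin -31.4°) = (0.8536, -0.5210) and n = (−sin -31.4°, cos -31.4°) = (0.5210, 0.8536). A is at the origin and U lies 66.3 along u from A, so U = 66.3·u = (56.59, -34.54). Tangency of A1 to both parallel lines with radius 10.8 puts L and T at A ± 10.8·n: L = (5.627, 9.218), T = (-5.627, -9.218). Equal radii place R and E the same way about U: R = U + 10.8·n = (62.22, -25.32), E = U − 10.8·n = (50.96, -43.76). So R.x = 62.22.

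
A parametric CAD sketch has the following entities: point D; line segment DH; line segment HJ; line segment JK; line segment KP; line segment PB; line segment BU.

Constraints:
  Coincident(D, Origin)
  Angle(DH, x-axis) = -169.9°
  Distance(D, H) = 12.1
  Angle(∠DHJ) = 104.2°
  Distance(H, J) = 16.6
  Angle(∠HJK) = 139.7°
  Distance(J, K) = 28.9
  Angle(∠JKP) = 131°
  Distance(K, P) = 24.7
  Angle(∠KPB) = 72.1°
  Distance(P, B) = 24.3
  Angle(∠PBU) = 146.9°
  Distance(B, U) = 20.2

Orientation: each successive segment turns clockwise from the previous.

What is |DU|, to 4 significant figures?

10.65

∠KPB = 72.1° gives PB at -82.90° from the x-axis; with |PB| = 24.3, B = (14.61, 27.11). ∠PBU = 146.9° gives BU at -116.0° from the x-axis; with |BU| = 20.2, U = (5.757, 8.957). Then |DU| = |U − D| = 10.65.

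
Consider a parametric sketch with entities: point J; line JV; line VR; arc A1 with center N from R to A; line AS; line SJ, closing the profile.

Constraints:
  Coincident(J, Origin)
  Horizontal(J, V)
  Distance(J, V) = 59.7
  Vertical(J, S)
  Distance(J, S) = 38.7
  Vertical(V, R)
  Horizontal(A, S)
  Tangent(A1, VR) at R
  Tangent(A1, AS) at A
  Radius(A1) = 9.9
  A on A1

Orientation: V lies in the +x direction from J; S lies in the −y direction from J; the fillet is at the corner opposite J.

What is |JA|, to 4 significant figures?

63.07

J is at the origin; J and V share the same y with |JV| = 59.7 and V on the +x side, so V = (59.70, 0.000). J and S share the same x with |JS| = 38.7 and S on the −y side, so S = (0.000, -38.70). The virtual corner opposite J is at (59.70, -38.70). Since A1 is tangent to VR there, NR ⟂ VR and tangency of A1 to AS means the radius NA is perpendicular to AS, with radius 9.9, so the center N sits 9.9 in from both sides at N = (49.80, -28.80). That places the tangent points at R = (59.70, -28.80) on VR and A = (49.80, -38.70) on AS. Then |JA| = |A − J| = 63.07.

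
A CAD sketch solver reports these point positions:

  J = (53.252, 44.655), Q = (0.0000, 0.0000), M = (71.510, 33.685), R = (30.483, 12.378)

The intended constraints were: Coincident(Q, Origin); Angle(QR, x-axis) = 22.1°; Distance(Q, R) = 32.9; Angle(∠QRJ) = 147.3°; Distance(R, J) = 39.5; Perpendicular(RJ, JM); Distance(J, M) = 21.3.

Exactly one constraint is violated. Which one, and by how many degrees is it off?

Perpendicular(RJ, JM) — off by 4.20°.

Q = (0.00, 0.00) ✓; QR at 22.10° ✓; |QR| = 32.90 ✓; ∠QRJ = 147.3° ✓; |RJ| = 39.50 ✓; ∠(RJ, JM) = 85.80° ✗; |JM| = 21.30 ✓.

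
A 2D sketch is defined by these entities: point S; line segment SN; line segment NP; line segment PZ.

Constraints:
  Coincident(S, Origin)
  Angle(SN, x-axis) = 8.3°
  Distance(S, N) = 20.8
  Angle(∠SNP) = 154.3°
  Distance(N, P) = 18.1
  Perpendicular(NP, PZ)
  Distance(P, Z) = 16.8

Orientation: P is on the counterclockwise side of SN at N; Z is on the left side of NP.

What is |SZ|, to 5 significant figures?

37.655

S is at the origin; SN runs at 8.3° with length 20.8, so N = 20.8·(cos 8.3°, sin 8.3°) = (20.582, 3.0026). ∠SNP = 154.3°, so NP runs at 8.3° + (180° − 154.3°) = 34.000° from the x-axis; with |NP| = 18.1, P = N + 18.1·(cos 34.000°, sin 34.000°) = (35.588, 13.124). The perpendicularity gives PZ at right angles to NP; with |PZ| = 16.8 on the left of NP, Z = P + 16.8·(-0.55919, 0.82904) = (26.193, 27.052). Then |SZ| = |Z − S| = 37.655.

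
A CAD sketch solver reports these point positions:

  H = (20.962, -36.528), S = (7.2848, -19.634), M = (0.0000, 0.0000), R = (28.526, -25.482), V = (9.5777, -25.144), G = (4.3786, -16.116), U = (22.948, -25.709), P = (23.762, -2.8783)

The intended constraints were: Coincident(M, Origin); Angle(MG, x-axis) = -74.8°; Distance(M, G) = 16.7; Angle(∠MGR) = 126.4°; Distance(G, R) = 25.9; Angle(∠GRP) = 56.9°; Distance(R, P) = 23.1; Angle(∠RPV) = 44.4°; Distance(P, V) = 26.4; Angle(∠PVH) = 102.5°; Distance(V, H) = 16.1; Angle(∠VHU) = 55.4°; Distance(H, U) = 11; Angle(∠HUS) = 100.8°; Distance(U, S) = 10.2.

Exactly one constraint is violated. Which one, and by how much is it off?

Distance(U, S) = 10.2 — off by 6.60.

M = (0.00, 0.00) ✓; MG at -74.80° ✓; |MG| = 16.70 ✓; ∠MGR = 126.4° ✓; |GR| = 25.90 ✓; ∠GRP = 56.90° ✓; |RP| = 23.10 ✓; ∠RPV = 44.40° ✓; |PV| = 26.40 ✓; ∠PVH = 102.5° ✓; |VH| = 16.10 ✓; ∠VHU = 55.40° ✓; |HU| = 11.00 ✓; ∠HUS = 100.8° ✓; |US| = 16.80 ✗.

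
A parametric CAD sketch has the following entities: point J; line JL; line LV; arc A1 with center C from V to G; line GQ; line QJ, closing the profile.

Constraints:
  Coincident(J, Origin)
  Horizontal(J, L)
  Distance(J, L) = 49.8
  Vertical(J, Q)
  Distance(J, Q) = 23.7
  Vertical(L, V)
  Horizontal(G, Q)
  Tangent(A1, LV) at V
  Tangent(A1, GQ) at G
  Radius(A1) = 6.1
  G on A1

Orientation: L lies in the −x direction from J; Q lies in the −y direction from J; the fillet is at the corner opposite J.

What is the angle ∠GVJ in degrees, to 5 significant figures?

64.464°

J is at the origin; JL is horizontal with |JL| = 49.8 and L on the −x side, so L = (-49.800, 0.0000). JQ is vertical with |JQ| = 23.7 and Q on the −y side, so Q = (0.0000, -23.700). The virtual corner opposite J is at (-49.800, -23.700). A1 meets LV tangentially, so CV is at right angles to LV and since A1 is tangent to GQ there, CG ⟂ GQ, with radius 6.1, so the center C sits 6.1 in from both sides at C = (-43.700, -17.600). That places the tangent points at V = (-49.800, -17.600) on LV and G = (-43.700, -23.700) on GQ. Then cos ∠GVJ = VG·VJ / (|VG||VJ|), giving 64.464°.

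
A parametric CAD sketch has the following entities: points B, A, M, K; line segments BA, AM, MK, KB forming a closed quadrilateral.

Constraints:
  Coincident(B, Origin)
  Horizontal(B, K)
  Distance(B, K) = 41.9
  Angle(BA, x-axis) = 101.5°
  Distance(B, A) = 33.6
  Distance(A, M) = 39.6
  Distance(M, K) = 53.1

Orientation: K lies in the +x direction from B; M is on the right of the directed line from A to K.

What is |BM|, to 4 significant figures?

12.59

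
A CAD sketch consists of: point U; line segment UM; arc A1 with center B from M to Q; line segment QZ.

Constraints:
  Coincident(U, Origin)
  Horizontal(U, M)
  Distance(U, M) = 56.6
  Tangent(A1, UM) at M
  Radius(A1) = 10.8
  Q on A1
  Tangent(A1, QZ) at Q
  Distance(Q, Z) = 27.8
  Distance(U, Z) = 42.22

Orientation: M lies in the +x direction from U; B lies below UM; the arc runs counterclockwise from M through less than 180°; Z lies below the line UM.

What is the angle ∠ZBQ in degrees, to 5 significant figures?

68.769°

U is at the origin; UM is horizontal with |UM| = 56.6 and M on the +x side, so M = (56.600, 0.0000). A1 meets UM tangentially, so BM is at right angles to UM, so B = M + (0, -10.8) = (56.600, -10.800). Since BQ ⟂ QZ (tangency), |BZ| = √(10.8² + 27.8²) = 29.824 regardless of where Q sits on A1. So Z lies on both circle(U, 42.22) and circle(B, 29.824); the below-UM intersection is Z = (31.954, -27.595). Q is the foot of the tangent from Z: Q = (47.699, -4.6832).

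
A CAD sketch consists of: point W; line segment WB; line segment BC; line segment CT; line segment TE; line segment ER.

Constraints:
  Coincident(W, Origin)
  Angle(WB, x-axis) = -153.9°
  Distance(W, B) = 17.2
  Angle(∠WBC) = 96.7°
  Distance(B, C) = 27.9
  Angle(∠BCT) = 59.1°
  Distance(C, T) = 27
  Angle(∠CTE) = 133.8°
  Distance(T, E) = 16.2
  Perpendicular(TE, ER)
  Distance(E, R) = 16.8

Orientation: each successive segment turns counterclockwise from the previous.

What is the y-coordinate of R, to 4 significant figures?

1.085

W is at the origin; WB runs at -153.9° with length 17.2, so B = (-15.45, -7.567). ∠WBC = 96.7° gives BC at -70.60° from the x-axis; with |BC| = 27.9, C = (-6.179, -33.88). ∠BCT = 59.1° gives CT at 50.30° from the x-axis; with |CT| = 27.0, T = (11.07, -13.11). ∠CTE = 133.8° gives TE at 96.50° from the x-axis; with |TE| = 16.2, E = (9.234, 2.987). TE ⟂ ER, so ER runs at -173.5°; with |ER| = 16.8, R = (-7.458, 1.085). So R.y = 1.085.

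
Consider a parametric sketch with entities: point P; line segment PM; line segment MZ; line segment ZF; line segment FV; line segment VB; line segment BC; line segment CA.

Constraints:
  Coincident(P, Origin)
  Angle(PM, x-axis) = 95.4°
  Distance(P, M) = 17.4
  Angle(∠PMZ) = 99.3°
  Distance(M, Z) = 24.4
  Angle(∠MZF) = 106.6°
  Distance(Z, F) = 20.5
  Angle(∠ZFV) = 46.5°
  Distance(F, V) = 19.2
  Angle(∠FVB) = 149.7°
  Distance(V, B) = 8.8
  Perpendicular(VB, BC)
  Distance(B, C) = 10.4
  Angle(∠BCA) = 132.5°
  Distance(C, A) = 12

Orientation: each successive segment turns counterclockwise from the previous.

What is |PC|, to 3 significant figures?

27.7

∠FVB = 149.7° gives VB at 53.3° from the x-axis; with |VB| = 8.8, B = (-10.2, 14.3). VB is perpendicular to BC, so BC runs at 143°; with |BC| = 10.4, C = (-18.6, 20.6). Then |PC| = |C − P| = 27.7.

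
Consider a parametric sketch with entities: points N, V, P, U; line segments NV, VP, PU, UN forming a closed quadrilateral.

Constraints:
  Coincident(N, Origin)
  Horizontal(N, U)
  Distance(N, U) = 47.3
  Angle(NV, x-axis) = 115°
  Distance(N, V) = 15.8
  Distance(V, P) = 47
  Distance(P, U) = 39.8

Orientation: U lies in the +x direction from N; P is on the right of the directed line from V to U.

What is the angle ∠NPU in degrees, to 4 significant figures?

82.45°

Checks: |VP| = 47.00 ✓; |PU| = 39.80 ✓.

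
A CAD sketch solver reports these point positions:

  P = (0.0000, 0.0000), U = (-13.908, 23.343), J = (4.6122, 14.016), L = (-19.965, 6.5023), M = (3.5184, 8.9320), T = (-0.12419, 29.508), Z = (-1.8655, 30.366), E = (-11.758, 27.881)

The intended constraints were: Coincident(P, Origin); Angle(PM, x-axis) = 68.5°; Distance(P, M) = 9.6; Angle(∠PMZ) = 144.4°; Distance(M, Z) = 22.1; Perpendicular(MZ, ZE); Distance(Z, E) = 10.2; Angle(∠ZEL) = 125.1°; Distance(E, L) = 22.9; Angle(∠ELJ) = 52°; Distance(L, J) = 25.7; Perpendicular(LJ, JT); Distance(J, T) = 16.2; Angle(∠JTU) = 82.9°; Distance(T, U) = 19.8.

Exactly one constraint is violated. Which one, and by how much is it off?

Distance(T, U) = 19.8 — off by 4.70.

P = (0.00, 0.00) ✓; PM at 68.50° ✓; |PM| = 9.600 ✓; ∠PMZ = 144.4° ✓; |MZ| = 22.10 ✓; ∠(MZ, ZE) = 90.00° ✓; |ZE| = 10.20 ✓; ∠ZEL = 125.1° ✓; |EL| = 22.90 ✓; ∠ELJ = 52.00° ✓; |LJ| = 25.70 ✓; ∠(LJ, JT) = 90.00° ✓; |JT| = 16.20 ✓; ∠JTU = 82.90° ✓; |TU| = 15.10 ✗.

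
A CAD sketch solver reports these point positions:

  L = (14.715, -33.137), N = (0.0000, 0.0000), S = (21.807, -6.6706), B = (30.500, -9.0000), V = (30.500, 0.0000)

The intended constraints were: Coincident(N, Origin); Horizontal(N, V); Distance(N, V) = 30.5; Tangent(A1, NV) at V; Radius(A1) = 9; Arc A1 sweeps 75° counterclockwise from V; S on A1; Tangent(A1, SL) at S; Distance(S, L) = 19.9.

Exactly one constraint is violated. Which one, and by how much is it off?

Distance(S, L) = 19.9 — off by 7.50.

N = (0.00, 0.00) ✓; N.y = 0.00, V.y = 0.00 ✓; |NV| = 30.50 ✓; ∠(BV, VN) = 90.00° ✓; |BV| = 9.000 ✓; bearing(B→S) − bearing(B→V) = 75.00° ✓; |BS| = 9.000 ✓; ∠(BS, SL) = 90.00° ✓; |SL| = 27.40 ✗.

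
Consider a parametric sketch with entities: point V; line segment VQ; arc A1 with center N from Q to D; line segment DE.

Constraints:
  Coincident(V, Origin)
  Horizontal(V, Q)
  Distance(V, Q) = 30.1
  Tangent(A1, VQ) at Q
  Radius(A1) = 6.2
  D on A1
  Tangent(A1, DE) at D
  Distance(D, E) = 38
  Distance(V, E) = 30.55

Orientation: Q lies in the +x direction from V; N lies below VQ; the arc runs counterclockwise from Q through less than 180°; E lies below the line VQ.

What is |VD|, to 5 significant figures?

25.543

Checks: |VQ| = 30.10 ✓; |ND| = 6.200 ✓; ∠(ND, DE) = 90.00° ✓; |DE| = 38.00 ✓; |VE| = 30.55 ✓.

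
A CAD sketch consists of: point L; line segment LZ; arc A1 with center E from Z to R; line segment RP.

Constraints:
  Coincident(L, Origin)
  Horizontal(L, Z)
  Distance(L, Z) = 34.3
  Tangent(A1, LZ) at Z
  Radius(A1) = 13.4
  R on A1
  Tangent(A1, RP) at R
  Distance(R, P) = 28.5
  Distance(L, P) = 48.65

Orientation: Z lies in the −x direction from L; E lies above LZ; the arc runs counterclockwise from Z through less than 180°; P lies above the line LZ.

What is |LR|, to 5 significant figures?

25.416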